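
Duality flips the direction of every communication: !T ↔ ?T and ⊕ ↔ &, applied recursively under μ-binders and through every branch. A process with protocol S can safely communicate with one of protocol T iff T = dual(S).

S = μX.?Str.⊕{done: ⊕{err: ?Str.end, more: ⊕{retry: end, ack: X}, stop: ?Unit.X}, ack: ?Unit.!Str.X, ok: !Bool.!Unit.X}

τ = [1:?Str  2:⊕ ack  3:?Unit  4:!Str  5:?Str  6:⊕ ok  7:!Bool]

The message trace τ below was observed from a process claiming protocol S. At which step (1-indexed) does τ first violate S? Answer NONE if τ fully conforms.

NONE

step 1: ?Str  match  now at ⊕{done: ⊕{err: ?Str.end, more: ⊕{retry: end, ack: μX.…}, stop: ?Unit.μX.…}, ack: ?Unit.!Str.μX.…, ok: !Bool.!Unit.μX.…}
step 2: ⊕ ack  match  now at ?Unit.!Str.μX.…
step 3: ?Unit  match  now at !Str.μX.…
step 4: !Str  match  now at μX.…
step 5: ?Str  match  now at ⊕{done: ⊕{err: ?Str.end, more: ⊕{retry: end, ack: μX.…}, stop: ?Unit.μX.…}, ack: ?Unit.!Str.μX.…, ok: !Bool.!Unit.μX.…}
step 6: ⊕ ok  match  now at !Bool.!Unit.μX.…
step 7: !Bool  match  now at !Unit.μX.…
all 7 steps conform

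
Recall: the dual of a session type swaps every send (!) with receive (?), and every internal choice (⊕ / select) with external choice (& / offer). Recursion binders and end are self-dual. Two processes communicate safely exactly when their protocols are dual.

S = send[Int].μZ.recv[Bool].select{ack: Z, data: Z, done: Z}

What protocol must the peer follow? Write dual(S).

send[Int] → recv[Int]
  μZ → μZ  (μ self-dual)
    recv[Bool] → send[Bool]
      select{ack,data,done} → offer{ack,data,done}  (select→offer)
        • ack:
          Z self-dual
        • data:
          Z self-dual
        • done:
          Z self-dual

recv[Int].μZ.send[Bool].offer{ack: Z, data: Z, done: Z}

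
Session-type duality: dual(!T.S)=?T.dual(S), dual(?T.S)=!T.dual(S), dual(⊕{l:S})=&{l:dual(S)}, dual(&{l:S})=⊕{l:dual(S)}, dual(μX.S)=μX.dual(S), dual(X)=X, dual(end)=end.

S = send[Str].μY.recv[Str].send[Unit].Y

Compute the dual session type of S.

send[Str] = recv[Str]
  μY = μY  (rec unchanged)
    recv[Str] = send[Str]
      send[Unit] = recv[Unit]
        dual(Y) = Y

recv[Str].μY.send[Str].recv[Unit].Y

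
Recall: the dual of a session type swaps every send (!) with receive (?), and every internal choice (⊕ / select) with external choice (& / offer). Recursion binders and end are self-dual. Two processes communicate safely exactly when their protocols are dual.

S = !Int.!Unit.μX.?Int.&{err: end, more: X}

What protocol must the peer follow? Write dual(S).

?Int.?Unit.μX.!Int.⊕{err: end, more: X}

!Int ↦ ?Int
  !Unit ↦ ?Unit
    μX ↦ μX  (binder kept)
      ?Int ↦ !Int
        &{err,more} ↦ ⊕{err,more}  (external→internal)
          • err:
            end self-dual
          • more:
            X self-dual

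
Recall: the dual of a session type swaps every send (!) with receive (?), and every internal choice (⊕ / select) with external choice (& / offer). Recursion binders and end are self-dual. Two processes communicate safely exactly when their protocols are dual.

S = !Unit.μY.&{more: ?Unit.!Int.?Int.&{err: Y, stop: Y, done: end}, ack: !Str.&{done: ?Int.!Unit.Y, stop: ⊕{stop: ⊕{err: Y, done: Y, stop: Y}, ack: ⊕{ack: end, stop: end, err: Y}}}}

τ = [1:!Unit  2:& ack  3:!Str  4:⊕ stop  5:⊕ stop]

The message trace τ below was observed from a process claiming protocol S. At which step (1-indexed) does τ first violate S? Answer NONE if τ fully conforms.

4

step 1: !Unit  ok  state: μY.…
step 2: & ack  ok  state: !Str.&{done: ?Int.!Unit.μY.…, stop: ⊕{stop: ⊕{err: μY.…, done: μY.…, stop: μY.…}, ack: ⊕{ack: end, stop: end, err: μY.…}}}
step 3: !Str  ok  state: &{done: ?Int.!Unit.μY.…, stop: ⊕{stop: ⊕{err: μY.…, done: μY.…, stop: μY.…}, ack: ⊕{ack: end, stop: end, err: μY.…}}}
step 4: got ⊕ stop, protocol expects & done or & stop  ✗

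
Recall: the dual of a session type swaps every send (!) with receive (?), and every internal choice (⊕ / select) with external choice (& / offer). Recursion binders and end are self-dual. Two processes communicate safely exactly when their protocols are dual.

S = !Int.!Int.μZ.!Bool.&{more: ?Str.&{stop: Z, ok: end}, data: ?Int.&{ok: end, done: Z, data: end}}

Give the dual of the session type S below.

?Int.?Int.μZ.?Bool.⊕{more: !Str.⊕{stop: Z, ok: end}, data: !Int.⊕{ok: end, done: Z, data: end}}

!Int ↦ ?Int
  !Int ↦ ?Int
    μZ ↦ μZ  (binder kept)
      !Bool ↦ ?Bool
        &{more,data} ↦ ⊕{more,data}  (external→internal)
          • more:
            ?Str ↦ !Str
              &{stop,ok} ↦ ⊕{stop,ok}  (external→internal)
                • stop:
                  dual(Z) = Z
                • ok:
                  dual(end) = end
          • data:
            ?Int ↦ !Int
              &{ok,done,data} ↦ ⊕{ok,done,data}  (external→internal)
                • ok:
                  dual(end) = end
                • done:
                  dual(Z) = Z
                • data:
                  dual(end) = end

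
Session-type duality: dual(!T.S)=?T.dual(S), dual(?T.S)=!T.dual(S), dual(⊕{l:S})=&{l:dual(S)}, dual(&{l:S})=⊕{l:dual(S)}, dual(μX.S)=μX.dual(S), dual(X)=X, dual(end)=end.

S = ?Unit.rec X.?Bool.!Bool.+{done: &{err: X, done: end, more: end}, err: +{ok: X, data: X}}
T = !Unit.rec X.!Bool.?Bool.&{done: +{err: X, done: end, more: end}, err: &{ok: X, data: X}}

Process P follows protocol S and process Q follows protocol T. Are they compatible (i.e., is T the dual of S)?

?Unit ‖ !Unit  ✓
  rec X ‖ rec X  ✓ (μ self-dual)
    ?Bool ‖ !Bool  ✓
      !Bool ‖ ?Bool  ✓
        +{done,err} ‖ &{done,err}  ✓ label sets agree
          [done]
            &{err,done,more} ‖ +{err,done,more}  ✓ label sets agree
              [err]
                X ‖ X  ✓
              [done]
                end ‖ end  ✓
              [more]
                end ‖ end  ✓
          [err]
            +{ok,data} ‖ &{ok,data}  ✓ label sets agree
              [ok]
                X ‖ X  ✓
              [data]
                X ‖ X  ✓

YES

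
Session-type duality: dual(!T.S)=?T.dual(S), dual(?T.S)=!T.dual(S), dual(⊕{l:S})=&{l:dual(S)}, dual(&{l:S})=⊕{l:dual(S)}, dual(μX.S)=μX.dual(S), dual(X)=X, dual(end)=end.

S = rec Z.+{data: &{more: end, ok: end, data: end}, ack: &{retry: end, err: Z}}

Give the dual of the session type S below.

rec Z.&{data: +{more: end, ok: end, data: end}, ack: +{retry: end, err: Z}}

rec Z = rec Z  (μ self-dual)
  +{data,ack} = &{data,ack}  (internal→external)
    • data:
      &{more,ok,data} = +{more,ok,data}  (&→⊕)
        • more:
          end self-dual
        • ok:
          end self-dual
        • data:
          end self-dual
    • ack:
      &{retry,err} = +{retry,err}  (&→⊕)
        • retry:
          end self-dual
        • err:
          Z self-dual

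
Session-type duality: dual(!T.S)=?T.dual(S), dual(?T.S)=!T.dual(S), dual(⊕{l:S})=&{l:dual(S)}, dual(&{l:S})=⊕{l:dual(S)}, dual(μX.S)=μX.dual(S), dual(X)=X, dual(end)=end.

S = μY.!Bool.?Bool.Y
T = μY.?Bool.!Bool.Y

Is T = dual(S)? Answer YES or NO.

μY ‖ μY  ok (rec unchanged)
  !Bool ‖ ?Bool  ok
    ?Bool ‖ !Bool  ok
      Y ‖ Y  ok

YES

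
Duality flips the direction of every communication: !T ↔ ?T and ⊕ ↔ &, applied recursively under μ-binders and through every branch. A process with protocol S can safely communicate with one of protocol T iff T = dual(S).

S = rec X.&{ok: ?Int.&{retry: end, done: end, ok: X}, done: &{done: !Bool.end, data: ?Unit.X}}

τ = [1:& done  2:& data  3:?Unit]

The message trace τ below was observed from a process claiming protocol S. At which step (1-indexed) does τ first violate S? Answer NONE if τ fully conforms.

@1 & done  ok  now at &{done: !Bool.end, data: ?Unit.rec X.…}
@2 & data  ok  now at ?Unit.rec X.…
@3 ?Unit  ok  now at rec X.…
τ conforms to S (length 3)

NONE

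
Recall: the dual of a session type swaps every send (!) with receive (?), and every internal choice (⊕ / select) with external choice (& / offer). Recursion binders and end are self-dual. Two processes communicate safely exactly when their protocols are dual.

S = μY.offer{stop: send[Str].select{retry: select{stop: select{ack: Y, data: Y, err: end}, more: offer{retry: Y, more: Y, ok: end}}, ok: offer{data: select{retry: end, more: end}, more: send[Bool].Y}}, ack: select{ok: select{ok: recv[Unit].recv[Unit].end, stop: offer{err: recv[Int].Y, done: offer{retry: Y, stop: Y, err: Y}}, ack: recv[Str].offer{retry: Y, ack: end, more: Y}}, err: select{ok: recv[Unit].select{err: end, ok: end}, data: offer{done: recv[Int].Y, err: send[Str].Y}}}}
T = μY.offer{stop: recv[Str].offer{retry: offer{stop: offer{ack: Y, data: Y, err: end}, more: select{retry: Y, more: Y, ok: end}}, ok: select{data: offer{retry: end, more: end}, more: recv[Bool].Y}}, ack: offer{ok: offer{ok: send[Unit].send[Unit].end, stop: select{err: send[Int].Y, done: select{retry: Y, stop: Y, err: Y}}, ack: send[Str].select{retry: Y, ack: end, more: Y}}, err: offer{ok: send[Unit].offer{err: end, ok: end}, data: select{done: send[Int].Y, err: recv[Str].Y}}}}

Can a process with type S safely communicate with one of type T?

μY | μY  ok (rec unchanged)
  offer{stop,ack} | offer{stop,ack}  ✗ choice polarity not flipped — not dual

NO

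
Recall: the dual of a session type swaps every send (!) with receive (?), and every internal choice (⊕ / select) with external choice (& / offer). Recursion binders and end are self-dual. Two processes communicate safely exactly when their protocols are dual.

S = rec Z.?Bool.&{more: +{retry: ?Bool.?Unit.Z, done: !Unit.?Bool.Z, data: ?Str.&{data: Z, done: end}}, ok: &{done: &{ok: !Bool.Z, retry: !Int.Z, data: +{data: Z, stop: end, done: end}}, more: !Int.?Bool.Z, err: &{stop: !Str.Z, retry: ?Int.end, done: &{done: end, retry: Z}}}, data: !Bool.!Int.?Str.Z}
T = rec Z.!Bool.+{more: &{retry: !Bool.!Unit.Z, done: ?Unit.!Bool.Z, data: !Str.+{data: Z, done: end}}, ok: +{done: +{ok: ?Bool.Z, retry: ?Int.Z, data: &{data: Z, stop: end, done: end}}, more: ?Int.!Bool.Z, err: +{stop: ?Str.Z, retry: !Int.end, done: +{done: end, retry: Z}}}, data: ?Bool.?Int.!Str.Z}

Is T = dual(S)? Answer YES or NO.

YES

rec Z vs rec Z  ✓ (binder kept)
  ?Bool vs !Bool  ✓
    &{more,ok,data} vs +{more,ok,data}  ✓ same labels
      case more:
        +{retry,done,data} vs &{retry,done,data}  ✓ same labels
          case retry:
            ?Bool vs !Bool  ✓
              ?Unit vs !Unit  ✓
                Z vs Z  ✓
          case done:
            !Unit vs ?Unit  ✓
              ?Bool vs !Bool  ✓
                Z vs Z  ✓
          case data:
            ?Str vs !Str  ✓
              &{data,done} vs +{data,done}  ✓ same labels
                case data:
                  Z vs Z  ✓
                case done:
                  end vs end  ✓
      case ok:
        &{done,more,err} vs +{done,more,err}  ✓ same labels
          case done:
            &{ok,retry,data} vs +{ok,retry,data}  ✓ same labels
              case ok:
                !Bool vs ?Bool  ✓
                  Z vs Z  ✓
              case retry:
                !Int vs ?Int  ✓
                  Z vs Z  ✓
              case data:
                +{data,stop,done} vs &{data,stop,done}  ✓ same labels
                  case data:
                    Z vs Z  ✓
                  case stop:
                    end vs end  ✓
                  case done:
                    end vs end  ✓
          case more:
            !Int vs ?Int  ✓
              ?Bool vs !Bool  ✓
                Z vs Z  ✓
          case err:
            &{stop,retry,done} vs +{stop,retry,done}  ✓ same labels
              case stop:
                !Str vs ?Str  ✓
                  Z vs Z  ✓
              case retry:
                ?Int vs !Int  ✓
                  end vs end  ✓
              case done:
                &{done,retry} vs +{done,retry}  ✓ same labels
                  case done:
                    end vs end  ✓
                  case retry:
                    Z vs Z  ✓
      case data:
        !Bool vs ?Bool  ✓
          !Int vs ?Int  ✓
            ?Str vs !Str  ✓
              Z vs Z  ✓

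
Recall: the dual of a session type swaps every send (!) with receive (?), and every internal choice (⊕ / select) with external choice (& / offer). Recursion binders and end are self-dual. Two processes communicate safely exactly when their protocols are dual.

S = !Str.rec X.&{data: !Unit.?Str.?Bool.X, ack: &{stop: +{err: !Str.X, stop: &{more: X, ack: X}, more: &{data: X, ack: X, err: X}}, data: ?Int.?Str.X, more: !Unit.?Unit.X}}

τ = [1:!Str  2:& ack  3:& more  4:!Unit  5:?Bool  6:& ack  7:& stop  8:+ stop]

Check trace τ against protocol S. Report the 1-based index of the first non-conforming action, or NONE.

@1 !Str  ✓  now at rec X.…
@2 & ack  ✓  now at &{stop: +{err: !Str.rec X.…, stop: &{more: rec X.…, ack: rec X.…}, more: &{data: rec X.…, ack: rec X.…, err: rec X.…}}, data: ?Int.?Str.rec X.…, more: !Unit.?Unit.rec X.…}
@3 & more  ✓  now at !Unit.?Unit.rec X.…
@4 !Unit  ✓  now at ?Unit.rec X.…
@5 got ?Bool, protocol expects ?Unit  ✗

5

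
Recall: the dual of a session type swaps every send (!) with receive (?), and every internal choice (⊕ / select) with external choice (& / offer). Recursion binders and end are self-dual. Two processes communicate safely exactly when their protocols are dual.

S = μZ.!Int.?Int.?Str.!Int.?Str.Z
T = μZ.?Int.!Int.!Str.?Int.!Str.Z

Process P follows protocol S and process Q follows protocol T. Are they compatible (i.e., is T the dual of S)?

μZ | μZ  ok (μ self-dual)
  !Int | ?Int  ok
    ?Int | !Int  ok
      ?Str | !Str  ok
        !Int | ?Int  ok
          ?Str | !Str  ok
            Z | Z  ok

YES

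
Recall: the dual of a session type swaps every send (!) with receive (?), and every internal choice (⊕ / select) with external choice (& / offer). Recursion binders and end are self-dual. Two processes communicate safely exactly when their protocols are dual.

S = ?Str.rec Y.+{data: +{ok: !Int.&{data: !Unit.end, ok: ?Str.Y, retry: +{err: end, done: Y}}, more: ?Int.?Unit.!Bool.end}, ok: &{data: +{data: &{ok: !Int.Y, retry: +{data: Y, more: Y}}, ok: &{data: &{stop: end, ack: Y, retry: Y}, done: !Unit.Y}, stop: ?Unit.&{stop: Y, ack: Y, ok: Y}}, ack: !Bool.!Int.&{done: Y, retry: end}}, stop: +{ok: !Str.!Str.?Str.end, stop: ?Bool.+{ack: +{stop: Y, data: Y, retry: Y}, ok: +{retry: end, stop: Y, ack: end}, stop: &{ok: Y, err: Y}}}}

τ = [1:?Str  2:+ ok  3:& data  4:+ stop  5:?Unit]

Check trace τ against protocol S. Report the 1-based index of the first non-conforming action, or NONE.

NONE

[1] ?Str  ok  cont: rec Y.…
[2] + ok  ok  cont: &{data: +{data: &{ok: !Int.rec Y.…, retry: +{data: rec Y.…, more: rec Y.…}}, ok: &{data: &{stop: end, ack: rec Y.…, retry: rec Y.…}, done: !Unit.rec Y.…}, stop: ?Unit.&{stop: rec Y.…, ack: rec Y.…, ok: rec Y.…}}, ack: !Bool.!Int.&{done: rec Y.…, retry: end}}
[3] & data  ok  cont: +{data: &{ok: !Int.rec Y.…, retry: +{data: rec Y.…, more: rec Y.…}}, ok: &{data: &{stop: end, ack: rec Y.…, retry: rec Y.…}, done: !Unit.rec Y.…}, stop: ?Unit.&{stop: rec Y.…, ack: rec Y.…, ok: rec Y.…}}
[4] + stop  ok  cont: ?Unit.&{stop: rec Y.…, ack: rec Y.…, ok: rec Y.…}
[5] ?Unit  ok  cont: &{stop: rec Y.…, ack: rec Y.…, ok: rec Y.…}
trace exhausted — no violation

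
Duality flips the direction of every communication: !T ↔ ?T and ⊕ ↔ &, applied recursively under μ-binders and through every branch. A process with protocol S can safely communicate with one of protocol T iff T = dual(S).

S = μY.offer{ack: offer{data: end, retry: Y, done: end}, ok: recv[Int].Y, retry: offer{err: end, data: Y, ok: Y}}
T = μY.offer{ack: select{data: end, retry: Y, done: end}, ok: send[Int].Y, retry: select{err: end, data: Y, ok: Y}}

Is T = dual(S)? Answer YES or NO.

μY ‖ μY  match (rec unchanged)
  offer{ack,ok,retry} ‖ offer{ack,ok,retry}  ✗ choice polarity not flipped — not dual

NO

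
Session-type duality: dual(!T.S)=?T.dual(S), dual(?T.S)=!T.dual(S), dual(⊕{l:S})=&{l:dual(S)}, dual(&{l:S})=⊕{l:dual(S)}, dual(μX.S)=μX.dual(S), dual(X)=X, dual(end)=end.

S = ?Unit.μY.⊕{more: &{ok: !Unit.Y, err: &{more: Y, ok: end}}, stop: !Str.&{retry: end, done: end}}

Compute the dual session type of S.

?Unit ↦ !Unit
  μY ↦ μY  (binder kept)
    ⊕{more,stop} ↦ &{more,stop}  (internal→external)
      [more]
        &{ok,err} ↦ ⊕{ok,err}  (&→⊕)
          [ok]
            !Unit ↦ ?Unit
              dual(Y) = Y
          [err]
            &{more,ok} ↦ ⊕{more,ok}  (&→⊕)
              [more]
                dual(Y) = Y
              [ok]
                dual(end) = end
      [stop]
        !Str ↦ ?Str
          &{retry,done} ↦ ⊕{retry,done}  (&→⊕)
            [retry]
              dual(end) = end
            [done]
              dual(end) = end

!Unit.μY.&{more: ⊕{ok: ?Unit.Y, err: ⊕{more: Y, ok: end}}, stop: ?Str.⊕{retry: end, done: end}}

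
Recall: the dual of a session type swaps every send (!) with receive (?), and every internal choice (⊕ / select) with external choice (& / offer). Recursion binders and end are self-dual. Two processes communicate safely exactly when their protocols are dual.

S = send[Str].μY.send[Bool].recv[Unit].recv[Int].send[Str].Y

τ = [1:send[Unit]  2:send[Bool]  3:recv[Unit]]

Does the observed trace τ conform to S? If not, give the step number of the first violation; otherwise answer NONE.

1

@1 got send[Unit], protocol expects send[Str]  ✗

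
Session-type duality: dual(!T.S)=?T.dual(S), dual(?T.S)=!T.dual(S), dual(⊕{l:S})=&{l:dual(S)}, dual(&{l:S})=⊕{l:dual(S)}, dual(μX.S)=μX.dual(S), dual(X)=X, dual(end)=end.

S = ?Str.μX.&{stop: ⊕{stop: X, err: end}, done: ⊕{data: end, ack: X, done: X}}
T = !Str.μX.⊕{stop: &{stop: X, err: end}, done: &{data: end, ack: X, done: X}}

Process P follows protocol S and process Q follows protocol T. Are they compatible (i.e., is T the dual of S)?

?Str | !Str  match
  μX | μX  match (binder kept)
    &{stop,done} | ⊕{stop,done}  match same labels
      case stop:
        ⊕{stop,err} | &{stop,err}  match same labels
          case stop:
            X | X  match
          case err:
            end | end  match
      case done:
        ⊕{data,ack,done} | &{data,ack,done}  match same labels
          case data:
            end | end  match
          case ack:
            X | X  match
          case done:
            X | X  match

YES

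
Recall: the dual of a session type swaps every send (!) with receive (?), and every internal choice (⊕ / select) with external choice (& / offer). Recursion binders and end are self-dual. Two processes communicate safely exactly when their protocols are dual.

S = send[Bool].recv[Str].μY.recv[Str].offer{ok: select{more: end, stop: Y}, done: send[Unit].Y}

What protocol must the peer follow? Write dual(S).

send[Bool] → recv[Bool]
  recv[Str] → send[Str]
    μY → μY  (binder kept)
      recv[Str] → send[Str]
        offer{ok,done} → select{ok,done}  (&→⊕)
          • ok:
            select{more,stop} → offer{more,stop}  (⊕→&)
              • more:
                dual(end) = end
              • stop:
                dual(Y) = Y
          • done:
            send[Unit] → recv[Unit]
              dual(Y) = Y

recv[Bool].send[Str].μY.send[Str].select{ok: offer{more: end, stop: Y}, done: recv[Unit].Y}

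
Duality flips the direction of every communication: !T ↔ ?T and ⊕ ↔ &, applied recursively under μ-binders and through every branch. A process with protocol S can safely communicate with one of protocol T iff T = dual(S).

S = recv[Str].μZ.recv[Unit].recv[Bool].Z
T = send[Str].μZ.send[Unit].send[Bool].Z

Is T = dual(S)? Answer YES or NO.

YES

recv[Str] vs send[Str]  match
  μZ vs μZ  match (rec unchanged)
    recv[Unit] vs send[Unit]  match
      recv[Bool] vs send[Bool]  match
        Z vs Z  match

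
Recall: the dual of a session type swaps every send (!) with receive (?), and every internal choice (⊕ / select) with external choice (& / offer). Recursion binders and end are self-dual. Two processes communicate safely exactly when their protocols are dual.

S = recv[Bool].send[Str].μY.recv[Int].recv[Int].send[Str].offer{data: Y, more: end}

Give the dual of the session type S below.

send[Bool].recv[Str].μY.send[Int].send[Int].recv[Str].select{data: Y, more: end}

recv[Bool] ↦ send[Bool]
  send[Str] ↦ recv[Str]
    μY ↦ μY  (binder kept)
      recv[Int] ↦ send[Int]
        recv[Int] ↦ send[Int]
          send[Str] ↦ recv[Str]
            offer{data,more} ↦ select{data,more}  (external→internal)
              [data]
                Y self-dual
              [more]
                end self-dual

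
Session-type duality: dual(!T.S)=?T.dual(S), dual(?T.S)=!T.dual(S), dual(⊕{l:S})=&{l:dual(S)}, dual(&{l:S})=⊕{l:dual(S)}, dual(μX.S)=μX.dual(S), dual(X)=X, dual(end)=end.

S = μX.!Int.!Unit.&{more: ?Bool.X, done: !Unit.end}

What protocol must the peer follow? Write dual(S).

μX.?Int.?Unit.⊕{more: !Bool.X, done: ?Unit.end}

μX ↦ μX  (binder kept)
  !Int ↦ ?Int
    !Unit ↦ ?Unit
      &{more,done} ↦ ⊕{more,done}  (offer→select)
        • more:
          ?Bool ↦ !Bool
            X self-dual
        • done:
          !Unit ↦ ?Unit
            end self-dual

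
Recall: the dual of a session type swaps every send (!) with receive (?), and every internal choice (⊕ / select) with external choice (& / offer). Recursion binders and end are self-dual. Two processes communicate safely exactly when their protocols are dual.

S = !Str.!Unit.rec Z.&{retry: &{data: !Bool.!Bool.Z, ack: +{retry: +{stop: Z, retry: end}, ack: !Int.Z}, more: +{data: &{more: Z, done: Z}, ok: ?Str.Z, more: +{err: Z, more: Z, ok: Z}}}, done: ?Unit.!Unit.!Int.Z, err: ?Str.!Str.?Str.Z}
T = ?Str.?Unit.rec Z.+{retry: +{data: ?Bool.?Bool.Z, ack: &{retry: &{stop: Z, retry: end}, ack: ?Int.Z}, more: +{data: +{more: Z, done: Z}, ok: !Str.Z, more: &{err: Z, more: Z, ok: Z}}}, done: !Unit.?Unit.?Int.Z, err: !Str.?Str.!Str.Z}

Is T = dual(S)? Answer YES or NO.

NO

!Str vs ?Str  match
  !Unit vs ?Unit  match
    rec Z vs rec Z  match (rec unchanged)
      &{retry,done,err} vs +{retry,done,err}  match same labels
        case retry:
          &{data,ack,more} vs +{data,ack,more}  match same labels
            case data:
              !Bool vs ?Bool  match
                !Bool vs ?Bool  match
                  Z vs Z  match
            case ack:
              +{retry,ack} vs &{retry,ack}  match same labels
                case retry:
                  +{stop,retry} vs &{stop,retry}  match same labels
                    case stop:
                      Z vs Z  match
                    case retry:
                      end vs end  match
                case ack:
                  !Int vs ?Int  match
                    Z vs Z  match
            case more:
              +{data,ok,more} vs +{data,ok,more}  ✗ choice polarity not flipped — not dual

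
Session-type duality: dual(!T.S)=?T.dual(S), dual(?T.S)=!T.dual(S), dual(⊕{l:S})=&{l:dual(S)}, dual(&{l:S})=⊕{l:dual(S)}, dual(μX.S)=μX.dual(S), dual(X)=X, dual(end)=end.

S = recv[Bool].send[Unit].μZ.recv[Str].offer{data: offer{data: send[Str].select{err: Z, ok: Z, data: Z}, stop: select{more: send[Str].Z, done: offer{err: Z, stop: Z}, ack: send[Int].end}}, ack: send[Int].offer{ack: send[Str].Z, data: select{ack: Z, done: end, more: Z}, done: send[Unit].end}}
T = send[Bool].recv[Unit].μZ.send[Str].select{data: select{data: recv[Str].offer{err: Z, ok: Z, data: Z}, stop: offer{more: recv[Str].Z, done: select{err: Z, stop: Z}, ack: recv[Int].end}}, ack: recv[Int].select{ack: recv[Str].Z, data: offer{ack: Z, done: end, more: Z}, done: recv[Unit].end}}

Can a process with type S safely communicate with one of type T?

YES

recv[Bool] | send[Bool]  ok
  send[Unit] | recv[Unit]  ok
    μZ | μZ  ok (μ self-dual)
      recv[Str] | send[Str]  ok
        offer{data,ack} | select{data,ack}  ok label sets agree
          case data:
            offer{data,stop} | select{data,stop}  ok label sets agree
              case data:
                send[Str] | recv[Str]  ok
                  select{err,ok,data} | offer{err,ok,data}  ok label sets agree
                    case err:
                      Z | Z  ok
                    case ok:
                      Z | Z  ok
                    case data:
                      Z | Z  ok
              case stop:
                select{more,done,ack} | offer{more,done,ack}  ok label sets agree
                  case more:
                    send[Str] | recv[Str]  ok
                      Z | Z  ok
                  case done:
                    offer{err,stop} | select{err,stop}  ok label sets agree
                      case err:
                        Z | Z  ok
                      case stop:
                        Z | Z  ok
                  case ack:
                    send[Int] | recv[Int]  ok
                      end | end  ok
          case ack:
            send[Int] | recv[Int]  ok
              offer{ack,data,done} | select{ack,data,done}  ok label sets agree
                case ack:
                  send[Str] | recv[Str]  ok
                    Z | Z  ok
                case data:
                  select{ack,done,more} | offer{ack,done,more}  ok label sets agree
                    case ack:
                      Z | Z  ok
                    case done:
                      end | end  ok
                    case more:
                      Z | Z  ok
                case done:
                  send[Unit] | recv[Unit]  ok
                    end | end  ok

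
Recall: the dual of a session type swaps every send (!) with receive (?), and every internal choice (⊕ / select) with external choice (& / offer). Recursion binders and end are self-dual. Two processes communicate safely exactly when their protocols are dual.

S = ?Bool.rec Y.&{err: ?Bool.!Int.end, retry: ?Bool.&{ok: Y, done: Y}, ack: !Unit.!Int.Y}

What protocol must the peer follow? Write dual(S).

?Bool ↦ !Bool
  rec Y ↦ rec Y  (rec unchanged)
    &{err,retry,ack} ↦ +{err,retry,ack}  (offer→select)
      • err:
        ?Bool ↦ !Bool
          !Int ↦ ?Int
            end self-dual
      • retry:
        ?Bool ↦ !Bool
          &{ok,done} ↦ +{ok,done}  (offer→select)
            • ok:
              Y self-dual
            • done:
              Y self-dual
      • ack:
        !Unit ↦ ?Unit
          !Int ↦ ?Int
            Y self-dual

!Bool.rec Y.+{err: !Bool.?Int.end, retry: !Bool.+{ok: Y, done: Y}, ack: ?Unit.?Int.Y}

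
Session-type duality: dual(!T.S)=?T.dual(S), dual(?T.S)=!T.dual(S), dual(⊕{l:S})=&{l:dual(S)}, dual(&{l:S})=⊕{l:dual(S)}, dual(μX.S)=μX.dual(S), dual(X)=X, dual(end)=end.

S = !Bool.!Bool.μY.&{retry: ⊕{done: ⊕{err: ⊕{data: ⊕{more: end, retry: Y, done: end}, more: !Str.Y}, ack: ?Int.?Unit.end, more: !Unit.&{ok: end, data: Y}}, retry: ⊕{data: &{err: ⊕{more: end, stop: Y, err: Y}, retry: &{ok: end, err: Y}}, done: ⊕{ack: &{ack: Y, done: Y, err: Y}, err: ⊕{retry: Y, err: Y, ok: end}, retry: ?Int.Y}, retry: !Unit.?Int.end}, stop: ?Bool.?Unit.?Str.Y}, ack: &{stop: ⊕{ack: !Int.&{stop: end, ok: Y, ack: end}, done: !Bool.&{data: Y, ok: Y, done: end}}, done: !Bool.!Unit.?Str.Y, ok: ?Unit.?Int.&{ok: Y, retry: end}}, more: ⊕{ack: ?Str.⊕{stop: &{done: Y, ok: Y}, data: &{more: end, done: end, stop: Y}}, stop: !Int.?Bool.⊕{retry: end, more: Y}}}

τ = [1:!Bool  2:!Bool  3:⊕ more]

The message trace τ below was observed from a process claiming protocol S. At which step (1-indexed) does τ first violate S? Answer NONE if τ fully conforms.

3

@1 !Bool  match  residual = !Bool.μY.…
@2 !Bool  match  residual = μY.…
@3 got ⊕ more, protocol expects & retry or & ack or & more  ✗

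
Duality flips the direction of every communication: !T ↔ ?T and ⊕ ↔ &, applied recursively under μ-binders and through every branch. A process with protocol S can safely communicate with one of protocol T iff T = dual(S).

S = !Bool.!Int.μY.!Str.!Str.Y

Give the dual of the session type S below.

!Bool ↦ ?Bool
  !Int ↦ ?Int
    μY ↦ μY  (rec unchanged)
      !Str ↦ ?Str
        !Str ↦ ?Str
          Y ↦ Y

?Bool.?Int.μY.?Str.?Str.Y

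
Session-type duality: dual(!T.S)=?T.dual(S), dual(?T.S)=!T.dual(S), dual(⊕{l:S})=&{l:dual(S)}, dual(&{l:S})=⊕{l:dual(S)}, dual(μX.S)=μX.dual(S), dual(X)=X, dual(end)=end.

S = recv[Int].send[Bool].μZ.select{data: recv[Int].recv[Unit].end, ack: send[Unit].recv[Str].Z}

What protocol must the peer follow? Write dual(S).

send[Int].recv[Bool].μZ.offer{data: send[Int].send[Unit].end, ack: recv[Unit].send[Str].Z}

recv[Int] ↦ send[Int]
  send[Bool] ↦ recv[Bool]
    μZ ↦ μZ  (rec unchanged)
      select{data,ack} ↦ offer{data,ack}  (select→offer)
        [data]
          recv[Int] ↦ send[Int]
            recv[Unit] ↦ send[Unit]
              dual(end) = end
        [ack]
          send[Unit] ↦ recv[Unit]
            recv[Str] ↦ send[Str]
              dual(Z) = Z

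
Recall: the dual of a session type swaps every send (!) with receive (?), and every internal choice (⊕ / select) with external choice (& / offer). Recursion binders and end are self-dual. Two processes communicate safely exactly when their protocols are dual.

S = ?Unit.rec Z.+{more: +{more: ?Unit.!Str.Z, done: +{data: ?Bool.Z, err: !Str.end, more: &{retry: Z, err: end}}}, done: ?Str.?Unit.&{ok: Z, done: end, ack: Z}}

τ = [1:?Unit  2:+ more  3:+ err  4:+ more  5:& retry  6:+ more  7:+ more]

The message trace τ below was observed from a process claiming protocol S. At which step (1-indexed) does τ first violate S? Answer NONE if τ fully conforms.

3

step 1: ?Unit  match  residual = rec Z.…
step 2: + more  match  residual = +{more: ?Unit.!Str.rec Z.…, done: +{data: ?Bool.rec Z.…, err: !Str.end, more: &{retry: rec Z.…, err: end}}}
step 3: got + err, protocol expects + more or + done  ✗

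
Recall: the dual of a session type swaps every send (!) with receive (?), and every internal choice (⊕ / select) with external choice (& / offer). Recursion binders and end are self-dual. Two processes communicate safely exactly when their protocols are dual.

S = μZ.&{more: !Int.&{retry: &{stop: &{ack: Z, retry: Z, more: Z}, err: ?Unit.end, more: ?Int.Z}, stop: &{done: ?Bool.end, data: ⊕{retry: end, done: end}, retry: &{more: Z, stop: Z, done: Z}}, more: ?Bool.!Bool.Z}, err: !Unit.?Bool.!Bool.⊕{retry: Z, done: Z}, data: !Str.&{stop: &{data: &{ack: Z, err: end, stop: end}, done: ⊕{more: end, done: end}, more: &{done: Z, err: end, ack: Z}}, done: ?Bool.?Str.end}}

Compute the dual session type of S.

μZ.⊕{more: ?Int.⊕{retry: ⊕{stop: ⊕{ack: Z, retry: Z, more: Z}, err: !Unit.end, more: !Int.Z}, stop: ⊕{done: !Bool.end, data: &{retry: end, done: end}, retry: ⊕{more: Z, stop: Z, done: Z}}, more: !Bool.?Bool.Z}, err: ?Unit.!Bool.?Bool.&{retry: Z, done: Z}, data: ?Str.⊕{stop: ⊕{data: ⊕{ack: Z, err: end, stop: end}, done: &{more: end, done: end}, more: ⊕{done: Z, err: end, ack: Z}}, done: !Bool.!Str.end}}

μZ ↦ μZ  (binder kept)
  &{more,err,data} ↦ ⊕{more,err,data}  (&→⊕)
    • more:
      !Int ↦ ?Int
        &{retry,stop,more} ↦ ⊕{retry,stop,more}  (&→⊕)
          • retry:
            &{stop,err,more} ↦ ⊕{stop,err,more}  (&→⊕)
              • stop:
                &{ack,retry,more} ↦ ⊕{ack,retry,more}  (&→⊕)
                  • ack:
                    Z ↦ Z
                  • retry:
                    Z ↦ Z
                  • more:
                    Z ↦ Z
              • err:
                ?Unit ↦ !Unit
                  end ↦ end
              • more:
                ?Int ↦ !Int
                  Z ↦ Z
          • stop:
            &{done,data,retry} ↦ ⊕{done,data,retry}  (&→⊕)
              • done:
                ?Bool ↦ !Bool
                  end ↦ end
              • data:
                ⊕{retry,done} ↦ &{retry,done}  (select→offer)
                  • retry:
                    end ↦ end
                  • done:
                    end ↦ end
              • retry:
                &{more,stop,done} ↦ ⊕{more,stop,done}  (&→⊕)
                  • more:
                    Z ↦ Z
                  • stop:
                    Z ↦ Z
                  • done:
                    Z ↦ Z
          • more:
            ?Bool ↦ !Bool
              !Bool ↦ ?Bool
                Z ↦ Z
    • err:
      !Unit ↦ ?Unit
        ?Bool ↦ !Bool
          !Bool ↦ ?Bool
            ⊕{retry,done} ↦ &{retry,done}  (select→offer)
              • retry:
                Z ↦ Z
              • done:
                Z ↦ Z
    • data:
      !Str ↦ ?Str
        &{stop,done} ↦ ⊕{stop,done}  (&→⊕)
          • stop:
            &{data,done,more} ↦ ⊕{data,done,more}  (&→⊕)
              • data:
                &{ack,err,stop} ↦ ⊕{ack,err,stop}  (&→⊕)
                  • ack:
                    Z ↦ Z
                  • err:
                    end ↦ end
                  • stop:
                    end ↦ end
              • done:
                ⊕{more,done} ↦ &{more,done}  (select→offer)
                  • more:
                    end ↦ end
                  • done:
                    end ↦ end
              • more:
                &{done,err,ack} ↦ ⊕{done,err,ack}  (&→⊕)
                  • done:
                    Z ↦ Z
                  • err:
                    end ↦ end
                  • ack:
                    Z ↦ Z
          • done:
            ?Bool ↦ !Bool
              ?Str ↦ !Str
                end ↦ end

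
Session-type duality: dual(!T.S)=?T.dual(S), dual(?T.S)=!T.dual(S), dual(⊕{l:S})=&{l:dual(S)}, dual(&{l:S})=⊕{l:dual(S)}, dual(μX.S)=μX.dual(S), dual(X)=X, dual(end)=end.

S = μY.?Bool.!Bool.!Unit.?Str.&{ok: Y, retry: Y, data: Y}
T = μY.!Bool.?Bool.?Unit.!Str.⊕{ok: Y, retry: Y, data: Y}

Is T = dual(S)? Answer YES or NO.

YES

μY vs μY  match (binder kept)
  ?Bool vs !Bool  match
    !Bool vs ?Bool  match
      !Unit vs ?Unit  match
        ?Str vs !Str  match
          &{ok,retry,data} vs ⊕{ok,retry,data}  match label sets agree
            • ok:
              Y vs Y  match
            • retry:
              Y vs Y  match
            • data:
              Y vs Y  match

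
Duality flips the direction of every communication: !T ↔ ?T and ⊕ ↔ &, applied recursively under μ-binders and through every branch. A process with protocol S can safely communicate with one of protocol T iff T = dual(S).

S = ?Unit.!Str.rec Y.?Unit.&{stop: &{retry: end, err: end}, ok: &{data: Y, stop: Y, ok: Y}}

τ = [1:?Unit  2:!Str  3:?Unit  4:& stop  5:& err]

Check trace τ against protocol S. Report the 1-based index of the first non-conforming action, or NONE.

[1] ?Unit  ok  residual = !Str.rec Y.…
[2] !Str  ok  residual = rec Y.…
[3] ?Unit  ok  residual = &{stop: &{retry: end, err: end}, ok: &{data: rec Y.…, stop: rec Y.…, ok: rec Y.…}}
[4] & stop  ok  residual = &{retry: end, err: end}
[5] & err  ok  residual = end
all 5 steps conform

NONE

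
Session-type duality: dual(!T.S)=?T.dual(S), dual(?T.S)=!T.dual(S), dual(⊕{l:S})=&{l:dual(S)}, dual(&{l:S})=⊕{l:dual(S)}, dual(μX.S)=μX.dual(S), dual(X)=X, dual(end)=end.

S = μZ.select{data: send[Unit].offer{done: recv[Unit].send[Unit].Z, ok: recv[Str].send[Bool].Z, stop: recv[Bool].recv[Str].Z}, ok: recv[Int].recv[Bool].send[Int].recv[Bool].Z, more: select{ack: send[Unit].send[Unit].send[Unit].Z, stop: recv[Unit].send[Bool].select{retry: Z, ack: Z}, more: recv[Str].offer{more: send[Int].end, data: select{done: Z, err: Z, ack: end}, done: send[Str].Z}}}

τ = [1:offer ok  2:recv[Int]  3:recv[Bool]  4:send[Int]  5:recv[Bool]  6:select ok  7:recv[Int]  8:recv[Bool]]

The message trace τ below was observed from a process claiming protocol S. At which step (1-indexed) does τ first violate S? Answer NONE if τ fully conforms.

1

[1] got offer ok, protocol expects select data or select ok or select more  ✗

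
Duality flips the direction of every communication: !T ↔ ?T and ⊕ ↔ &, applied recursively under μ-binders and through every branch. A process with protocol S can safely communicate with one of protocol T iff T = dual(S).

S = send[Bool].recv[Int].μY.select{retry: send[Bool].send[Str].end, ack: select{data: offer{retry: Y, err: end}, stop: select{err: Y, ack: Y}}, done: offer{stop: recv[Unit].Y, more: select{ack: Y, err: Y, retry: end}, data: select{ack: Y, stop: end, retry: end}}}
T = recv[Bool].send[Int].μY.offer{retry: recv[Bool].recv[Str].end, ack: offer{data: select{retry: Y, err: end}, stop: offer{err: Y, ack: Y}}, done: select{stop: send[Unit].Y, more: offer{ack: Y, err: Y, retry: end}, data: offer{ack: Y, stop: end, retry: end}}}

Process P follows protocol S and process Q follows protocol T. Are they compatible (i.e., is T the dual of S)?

YES

send[Bool] vs recv[Bool]  ok
  recv[Int] vs send[Int]  ok
    μY vs μY  ok (binder kept)
      select{retry,ack,done} vs offer{retry,ack,done}  ok same labels
        case retry:
          send[Bool] vs recv[Bool]  ok
            send[Str] vs recv[Str]  ok
              end vs end  ok
        case ack:
          select{data,stop} vs offer{data,stop}  ok same labels
            case data:
              offer{retry,err} vs select{retry,err}  ok same labels
                case retry:
                  Y vs Y  ok
                case err:
                  end vs end  ok
            case stop:
              select{err,ack} vs offer{err,ack}  ok same labels
                case err:
                  Y vs Y  ok
                case ack:
                  Y vs Y  ok
        case done:
          offer{stop,more,data} vs select{stop,more,data}  ok same labels
            case stop:
              recv[Unit] vs send[Unit]  ok
                Y vs Y  ok
            case more:
              select{ack,err,retry} vs offer{ack,err,retry}  ok same labels
                case ack:
                  Y vs Y  ok
                case err:
                  Y vs Y  ok
                case retry:
                  end vs end  ok
            case data:
              select{ack,stop,retry} vs offer{ack,stop,retry}  ok same labels
                case ack:
                  Y vs Y  ok
                case stop:
                  end vs end  ok
                case retry:
                  end vs end  ok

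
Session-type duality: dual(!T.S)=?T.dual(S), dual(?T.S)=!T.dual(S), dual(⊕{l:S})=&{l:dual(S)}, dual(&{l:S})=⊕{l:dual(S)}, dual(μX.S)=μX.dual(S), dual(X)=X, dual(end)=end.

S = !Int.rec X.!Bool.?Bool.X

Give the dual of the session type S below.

!Int = ?Int
  rec X = rec X  (binder kept)
    !Bool = ?Bool
      ?Bool = !Bool
        dual(X) = X

?Int.rec X.?Bool.!Bool.X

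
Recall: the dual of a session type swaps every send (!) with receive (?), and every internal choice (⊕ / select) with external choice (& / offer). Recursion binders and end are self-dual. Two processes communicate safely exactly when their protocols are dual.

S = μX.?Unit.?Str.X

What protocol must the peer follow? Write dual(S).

μX.!Unit.!Str.X

μX = μX  (rec unchanged)
  ?Unit = !Unit
    ?Str = !Str
      X ↦ X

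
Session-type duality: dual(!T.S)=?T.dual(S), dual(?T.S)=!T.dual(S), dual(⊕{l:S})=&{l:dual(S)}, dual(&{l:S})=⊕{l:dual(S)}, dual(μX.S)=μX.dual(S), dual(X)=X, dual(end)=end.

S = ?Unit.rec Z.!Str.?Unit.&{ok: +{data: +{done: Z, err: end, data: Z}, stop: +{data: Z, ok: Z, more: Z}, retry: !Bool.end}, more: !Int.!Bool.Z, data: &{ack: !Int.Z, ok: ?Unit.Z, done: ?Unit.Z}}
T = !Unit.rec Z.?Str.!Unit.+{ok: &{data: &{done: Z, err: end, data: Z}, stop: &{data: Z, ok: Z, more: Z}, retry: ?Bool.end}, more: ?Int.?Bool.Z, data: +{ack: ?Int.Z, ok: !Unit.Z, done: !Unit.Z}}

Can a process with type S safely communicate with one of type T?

?Unit | !Unit  ok
  rec Z | rec Z  ok (rec unchanged)
    !Str | ?Str  ok
      ?Unit | !Unit  ok
        &{ok,more,data} | +{ok,more,data}  ok label sets agree
          case ok:
            +{data,stop,retry} | &{data,stop,retry}  ok label sets agree
              case data:
                +{done,err,data} | &{done,err,data}  ok label sets agree
                  case done:
                    Z | Z  ok
                  case err:
                    end | end  ok
                  case data:
                    Z | Z  ok
              case stop:
                +{data,ok,more} | &{data,ok,more}  ok label sets agree
                  case data:
                    Z | Z  ok
                  case ok:
                    Z | Z  ok
                  case more:
                    Z | Z  ok
              case retry:
                !Bool | ?Bool  ok
                  end | end  ok
          case more:
            !Int | ?Int  ok
              !Bool | ?Bool  ok
                Z | Z  ok
          case data:
            &{ack,ok,done} | +{ack,ok,done}  ok label sets agree
              case ack:
                !Int | ?Int  ok
                  Z | Z  ok
              case ok:
                ?Unit | !Unit  ok
                  Z | Z  ok
              case done:
                ?Unit | !Unit  ok
                  Z | Z  ok

YES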